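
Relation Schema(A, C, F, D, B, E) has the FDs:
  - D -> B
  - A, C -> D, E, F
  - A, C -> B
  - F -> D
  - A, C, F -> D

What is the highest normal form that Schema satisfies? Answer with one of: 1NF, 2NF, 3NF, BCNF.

2NF

Candidate key: {A, C}. Prime attributes: {A, C}.
For D -> B we have {D}⁺ = {B, D}; {D} is not a superkey, so BCNF fails.
Because {B} is non-prime and the left side of D -> B is not a superkey, the relation is not in 3NF.
Checking every proper subset of each key, none determines a non-prime attribute — 2NF is satisfied.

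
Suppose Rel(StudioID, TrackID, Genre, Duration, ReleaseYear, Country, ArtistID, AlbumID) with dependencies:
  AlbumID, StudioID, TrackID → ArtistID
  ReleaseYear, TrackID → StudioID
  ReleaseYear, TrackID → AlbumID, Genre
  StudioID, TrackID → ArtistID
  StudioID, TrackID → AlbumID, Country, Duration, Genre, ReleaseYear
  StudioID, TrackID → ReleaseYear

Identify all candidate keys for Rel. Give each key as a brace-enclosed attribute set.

{ReleaseYear, TrackID}, {StudioID, TrackID}

{TrackID} never appears on the right of any FD, so every key must include it.
{ReleaseYear, TrackID} is a candidate key since {ReleaseYear, TrackID}⁺ = {AlbumID, ArtistID, Country, Duration, Genre, ReleaseYear, StudioID, TrackID} covers every attribute.
{StudioID, TrackID} is a candidate key since {StudioID, TrackID}⁺ = {AlbumID, ArtistID, Country, Duration, Genre, ReleaseYear, StudioID, TrackID} covers every attribute.
No proper subset of any of these is a key, and no other minimal superkey exists.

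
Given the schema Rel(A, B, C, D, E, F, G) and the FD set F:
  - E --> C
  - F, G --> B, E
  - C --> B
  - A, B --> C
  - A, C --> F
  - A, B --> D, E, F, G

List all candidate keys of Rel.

{A, B}, {A, C}, {A, E}, {A, F, G}

No FD produces {A}, so it must be in every candidate key.
Closure of {A, B} is {A, B, C, D, E, F, G}, the whole schema; {A, B} is a candidate key.
Closure of {A, C} is {A, B, C, D, E, F, G}, the whole schema; {A, C} is a candidate key.
Closure of {A, E} is {A, B, C, D, E, F, G}, the whole schema; {A, E} is a candidate key.
Closure of {A, F, G} is {A, B, C, D, E, F, G}, the whole schema; {A, F, G} is a candidate key.
Any other superkey properly contains one of these, so there are no further candidate keys.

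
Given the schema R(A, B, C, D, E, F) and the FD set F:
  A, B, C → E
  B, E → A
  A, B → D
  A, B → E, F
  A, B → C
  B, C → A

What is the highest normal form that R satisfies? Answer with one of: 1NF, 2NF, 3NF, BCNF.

BCNF

Candidate keys: {A, B}, {B, C}, {B, E}. Prime attributes: {A, B, C, E}.
The left-hand side of every FD is a superkey, so BCNF is satisfied.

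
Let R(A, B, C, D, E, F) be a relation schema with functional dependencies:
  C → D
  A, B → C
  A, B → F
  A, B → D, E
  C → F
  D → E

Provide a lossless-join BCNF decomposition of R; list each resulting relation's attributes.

{A, B, C}; {C, D, F}; {D, E}

Candidate key of the original relation: {A, B}.
In {A, B, C, D, E, F}, {C} is not a superkey ({C}⁺ restricted to this set is {C, D, E, F}), so split on C → D, E, F into {C, D, E, F} and {A, B, C}.
In {C, D, E, F}, {D} is not a superkey ({D}⁺ restricted to this set is {D, E}), so split on D → E into {D, E} and {C, D, F}.
{D, E} is in BCNF.
{C, D, F} is in BCNF.
{A, B, C} is in BCNF.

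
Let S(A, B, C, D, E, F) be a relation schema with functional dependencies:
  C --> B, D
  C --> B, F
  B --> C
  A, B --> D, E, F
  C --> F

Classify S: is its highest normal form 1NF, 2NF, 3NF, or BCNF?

Candidate keys: {A, B}, {A, C}. Prime attributes: {A, B, C}.
C --> B, D breaks BCNF: {C}⁺ = {B, C, D, F}, so {C} is not a superkey.
C --> B, D has non-prime {D} on the right and a non-superkey on the left, so 3NF fails.
Since {B} ⊂ {A, B} and {B}⁺ ⊇ {D, F} with {D, F} non-prime, there is a partial dependency; 2NF fails.

1NF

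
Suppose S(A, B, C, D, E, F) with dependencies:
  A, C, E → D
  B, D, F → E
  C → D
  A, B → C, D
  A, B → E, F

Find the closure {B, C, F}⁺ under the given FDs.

Start with {B, C, F}.
C → D applies; add {D} → now {B, C, D, F}.
B, D, F → E applies; add {E} → now {B, C, D, E, F}.
No further FD applies.

{B, C, D, E, F}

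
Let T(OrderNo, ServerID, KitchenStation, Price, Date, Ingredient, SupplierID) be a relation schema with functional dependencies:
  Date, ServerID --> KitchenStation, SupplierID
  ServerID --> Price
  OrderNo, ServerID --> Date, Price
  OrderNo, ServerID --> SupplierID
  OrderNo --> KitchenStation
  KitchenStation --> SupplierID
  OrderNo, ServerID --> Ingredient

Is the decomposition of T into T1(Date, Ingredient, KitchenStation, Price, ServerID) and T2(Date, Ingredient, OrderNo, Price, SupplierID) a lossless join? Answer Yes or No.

The shared attributes are {Date, Ingredient, Price} and {Date, Ingredient, Price}⁺ = {Date, Ingredient, Price}.
T1 ⊄ {Date, Ingredient, Price} and T2 ⊄ {Date, Ingredient, Price}, so the split is lossy.

No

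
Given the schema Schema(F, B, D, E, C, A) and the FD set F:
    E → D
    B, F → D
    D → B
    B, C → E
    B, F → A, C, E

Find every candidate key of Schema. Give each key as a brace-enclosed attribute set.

No FD produces {F}, so it must be in every candidate key.
{B, F} is a candidate key since {B, F}⁺ = {A, B, C, D, E, F} covers every attribute.
{D, F} is a candidate key since {D, F}⁺ = {A, B, C, D, E, F} covers every attribute.
{E, F} is a candidate key since {E, F}⁺ = {A, B, C, D, E, F} covers every attribute.
These are minimal and exhaustive — every other superkey contains one of them.

{B, F}, {D, F}, {E, F}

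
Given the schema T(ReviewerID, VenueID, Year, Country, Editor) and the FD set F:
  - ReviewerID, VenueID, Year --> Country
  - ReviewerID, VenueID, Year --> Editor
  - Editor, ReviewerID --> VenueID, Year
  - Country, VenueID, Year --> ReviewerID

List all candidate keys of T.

{Editor, ReviewerID} is a candidate key since {Editor, ReviewerID}⁺ = {Country, Editor, ReviewerID, VenueID, Year} covers every attribute.
{Country, VenueID, Year} is a candidate key since {Country, VenueID, Year}⁺ = {Country, Editor, ReviewerID, VenueID, Year} covers every attribute.
{ReviewerID, VenueID, Year} is a candidate key since {ReviewerID, VenueID, Year}⁺ = {Country, Editor, ReviewerID, VenueID, Year} covers every attribute.
No proper subset of any of these is a key, and no other minimal superkey exists.

{Country, VenueID, Year}, {Editor, ReviewerID}, {ReviewerID, VenueID, Year}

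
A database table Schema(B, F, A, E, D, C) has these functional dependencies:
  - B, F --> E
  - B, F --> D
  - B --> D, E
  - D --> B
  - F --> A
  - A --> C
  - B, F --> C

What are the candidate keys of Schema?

{B, F}, {D, F}

{F} never appears on the right of any FD, so every key must include it.
{B, F}⁺ = {A, B, C, D, E, F}, which is every attribute, so {B, F} is a candidate key.
{D, F}⁺ = {A, B, C, D, E, F}, which is every attribute, so {D, F} is a candidate key.
Any other superkey properly contains one of these, so there are no further candidate keys.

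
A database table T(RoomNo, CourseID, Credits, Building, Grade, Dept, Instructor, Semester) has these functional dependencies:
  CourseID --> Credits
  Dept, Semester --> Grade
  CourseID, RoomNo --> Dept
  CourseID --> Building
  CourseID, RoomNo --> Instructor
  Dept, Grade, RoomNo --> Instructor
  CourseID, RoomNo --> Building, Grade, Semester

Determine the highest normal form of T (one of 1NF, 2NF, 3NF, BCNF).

Candidate key: {CourseID, RoomNo}. Prime attributes: {CourseID, RoomNo}.
For CourseID --> Credits we have {CourseID}⁺ = {Building, CourseID, Credits}; {CourseID} is not a superkey, so BCNF fails.
Because {Credits} is non-prime and the left side of CourseID --> Credits is not a superkey, the relation is not in 3NF.
{CourseID} is a proper subset of the key {CourseID, RoomNo}, and {CourseID}⁺ contains the non-prime attributes {Building, Credits} — a partial dependency, so 2NF is violated.

1NF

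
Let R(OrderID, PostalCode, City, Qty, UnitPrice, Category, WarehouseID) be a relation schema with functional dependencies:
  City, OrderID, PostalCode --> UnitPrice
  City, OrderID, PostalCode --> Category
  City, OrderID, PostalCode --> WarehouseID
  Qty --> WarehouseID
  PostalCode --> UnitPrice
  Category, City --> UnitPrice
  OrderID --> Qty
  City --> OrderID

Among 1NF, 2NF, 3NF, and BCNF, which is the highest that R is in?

1NF

Candidate key: {City, PostalCode}. Prime attributes: {City, PostalCode}.
Qty --> WarehouseID: {Qty}⁺ = {Qty, WarehouseID}, which is not all of the attributes, so the left side is not a superkey — BCNF is violated.
Qty --> WarehouseID has non-prime {WarehouseID} on the right and a non-superkey on the left, so 3NF fails.
{City} is a proper subset of the key {City, PostalCode}, and {City}⁺ contains the non-prime attributes {OrderID, Qty, WarehouseID} — a partial dependency, so 2NF is violated.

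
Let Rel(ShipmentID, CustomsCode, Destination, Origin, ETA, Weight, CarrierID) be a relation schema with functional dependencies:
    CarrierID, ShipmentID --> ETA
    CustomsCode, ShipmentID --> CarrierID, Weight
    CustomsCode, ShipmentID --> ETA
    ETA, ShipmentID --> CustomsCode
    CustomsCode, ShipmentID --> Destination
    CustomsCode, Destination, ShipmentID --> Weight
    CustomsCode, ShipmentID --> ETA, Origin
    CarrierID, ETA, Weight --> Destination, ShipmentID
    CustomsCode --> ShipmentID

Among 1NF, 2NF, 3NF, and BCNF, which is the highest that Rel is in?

BCNF

Candidate keys: {CarrierID, ETA, Weight}, {CarrierID, ShipmentID}, {CustomsCode}, {ETA, ShipmentID}. Prime attributes: {CarrierID, CustomsCode, ETA, ShipmentID, Weight}.
Every FD has a superkey on the left, so the relation is in BCNF.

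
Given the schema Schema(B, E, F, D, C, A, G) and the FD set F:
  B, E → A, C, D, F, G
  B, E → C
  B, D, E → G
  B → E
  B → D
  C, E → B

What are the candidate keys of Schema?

{B}, {C, E}

{B} is a candidate key since {B}⁺ = {A, B, C, D, E, F, G} covers every attribute.
{C, E} is a candidate key since {C, E}⁺ = {A, B, C, D, E, F, G} covers every attribute.
Any other superkey properly contains one of these, so there are no further candidate keys.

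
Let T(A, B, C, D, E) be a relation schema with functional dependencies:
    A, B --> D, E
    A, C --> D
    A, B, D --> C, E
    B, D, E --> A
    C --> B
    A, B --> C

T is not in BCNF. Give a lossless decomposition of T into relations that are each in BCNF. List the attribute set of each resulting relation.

{A, C, D, E}; {B, C}

Candidate keys of the original relation: {A, B}, {A, C}, {B, D, E}, {C, D, E}.
Within {A, B, C, D, E}: {C}⁺ ∩ {A, B, C, D, E} = {B, C}, not the whole set, so C --> B violates BCNF; decompose into {B, C} and {A, C, D, E}.
{B, C} is in BCNF.
{A, C, D, E} is in BCNF.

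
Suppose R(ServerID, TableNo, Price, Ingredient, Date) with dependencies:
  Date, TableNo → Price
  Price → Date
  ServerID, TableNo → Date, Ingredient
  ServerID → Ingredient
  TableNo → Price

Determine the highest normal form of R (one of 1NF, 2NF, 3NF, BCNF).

1NF

Candidate key: {ServerID, TableNo}. Prime attributes: {ServerID, TableNo}.
Date, TableNo → Price breaks BCNF: {Date, TableNo}⁺ = {Date, Price, TableNo}, so {Date, TableNo} is not a superkey.
Because {Price} is non-prime and the left side of Date, TableNo → Price is not a superkey, the relation is not in 3NF.
Since {ServerID} ⊂ {ServerID, TableNo} and {ServerID}⁺ ⊇ {Ingredient} with {Ingredient} non-prime, there is a partial dependency; 2NF fails.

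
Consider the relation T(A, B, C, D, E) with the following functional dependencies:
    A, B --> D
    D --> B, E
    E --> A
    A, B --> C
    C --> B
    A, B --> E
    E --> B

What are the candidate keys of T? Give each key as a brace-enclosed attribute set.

Closure of {D} is {A, B, C, D, E}, the whole schema; {D} is a candidate key.
Closure of {E} is {A, B, C, D, E}, the whole schema; {E} is a candidate key.
Closure of {A, B} is {A, B, C, D, E}, the whole schema; {A, B} is a candidate key.
Closure of {A, C} is {A, B, C, D, E}, the whole schema; {A, C} is a candidate key.
No proper subset of any of these is a key, and no other minimal superkey exists.

{A, B}, {A, C}, {D}, {E}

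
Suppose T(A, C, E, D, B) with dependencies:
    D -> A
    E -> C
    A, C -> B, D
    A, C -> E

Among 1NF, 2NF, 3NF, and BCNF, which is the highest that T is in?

3NF

Candidate keys: {A, C}, {A, E}, {C, D}, {D, E}. Prime attributes: {A, C, D, E}.
For D -> A we have {D}⁺ = {A, D}; {D} is not a superkey, so BCNF fails.
Its right-hand attributes {A} are all prime, as are those of every other non-superkey FD — the relation is in 3NF.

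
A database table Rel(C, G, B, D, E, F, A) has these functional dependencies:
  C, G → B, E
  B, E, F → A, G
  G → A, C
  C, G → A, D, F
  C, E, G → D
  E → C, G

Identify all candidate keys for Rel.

{E}⁺ = {A, B, C, D, E, F, G}, which is every attribute, so {E} is a candidate key.
{G}⁺ = {A, B, C, D, E, F, G}, which is every attribute, so {G} is a candidate key.
No proper subset of any of these is a key, and no other minimal superkey exists.

{E}, {G}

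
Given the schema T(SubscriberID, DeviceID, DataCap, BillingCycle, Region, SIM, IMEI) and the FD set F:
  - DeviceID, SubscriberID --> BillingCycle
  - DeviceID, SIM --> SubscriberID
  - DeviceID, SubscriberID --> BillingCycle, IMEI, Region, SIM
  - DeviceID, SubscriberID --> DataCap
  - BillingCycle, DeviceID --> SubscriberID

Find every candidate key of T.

{BillingCycle, DeviceID}, {DeviceID, SIM}, {DeviceID, SubscriberID}

{DeviceID} never appears on the right of any FD, so every key must include it.
{BillingCycle, DeviceID}⁺ = {BillingCycle, DataCap, DeviceID, IMEI, Region, SIM, SubscriberID}, which is every attribute, so {BillingCycle, DeviceID} is a candidate key.
{DeviceID, SIM}⁺ = {BillingCycle, DataCap, DeviceID, IMEI, Region, SIM, SubscriberID}, which is every attribute, so {DeviceID, SIM} is a candidate key.
{DeviceID, SubscriberID}⁺ = {BillingCycle, DataCap, DeviceID, IMEI, Region, SIM, SubscriberID}, which is every attribute, so {DeviceID, SubscriberID} is a candidate key.
No proper subset of any of these is a key, and no other minimal superkey exists.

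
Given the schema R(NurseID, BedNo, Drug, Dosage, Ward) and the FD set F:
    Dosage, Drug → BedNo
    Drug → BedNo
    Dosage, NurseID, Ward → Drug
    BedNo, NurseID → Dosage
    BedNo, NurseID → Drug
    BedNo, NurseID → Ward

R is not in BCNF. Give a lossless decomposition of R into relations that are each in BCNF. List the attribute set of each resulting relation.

{BedNo, Drug}; {Dosage, Drug, NurseID, Ward}

Candidate keys of the original relation: {BedNo, NurseID}, {Dosage, NurseID, Ward}, {Drug, NurseID}.
In {BedNo, Dosage, Drug, NurseID, Ward}, {Dosage, Drug} is not a superkey ({Dosage, Drug}⁺ restricted to this set is {BedNo, Dosage, Drug}), so split on Dosage, Drug → BedNo into {BedNo, Dosage, Drug} and {Dosage, Drug, NurseID, Ward}.
In {BedNo, Dosage, Drug}, {Drug} is not a superkey ({Drug}⁺ restricted to this set is {BedNo, Drug}), so split on Drug → BedNo into {BedNo, Drug} and {Dosage, Drug}.
{BedNo, Drug} is in BCNF.
{Dosage, Drug} is in BCNF.
{Dosage, Drug, NurseID, Ward} is in BCNF.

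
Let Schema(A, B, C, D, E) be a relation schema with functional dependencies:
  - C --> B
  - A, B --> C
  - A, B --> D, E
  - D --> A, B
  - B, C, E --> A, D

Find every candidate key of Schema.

{A, B}, {A, C}, {C, E}, {D}

{D} is a candidate key since {D}⁺ = {A, B, C, D, E} covers every attribute.
{A, B} is a candidate key since {A, B}⁺ = {A, B, C, D, E} covers every attribute.
{A, C} is a candidate key since {A, C}⁺ = {A, B, C, D, E} covers every attribute.
{C, E} is a candidate key since {C, E}⁺ = {A, B, C, D, E} covers every attribute.
These are minimal and exhaustive — every other superkey contains one of them.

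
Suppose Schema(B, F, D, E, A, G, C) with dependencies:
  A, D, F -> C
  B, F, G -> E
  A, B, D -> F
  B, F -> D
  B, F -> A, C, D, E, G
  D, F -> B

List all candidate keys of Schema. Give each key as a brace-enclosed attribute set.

{A, B, D}, {B, F}, {D, F}

Closure of {B, F} is {A, B, C, D, E, F, G}, the whole schema; {B, F} is a candidate key.
Closure of {D, F} is {A, B, C, D, E, F, G}, the whole schema; {D, F} is a candidate key.
Closure of {A, B, D} is {A, B, C, D, E, F, G}, the whole schema; {A, B, D} is a candidate key.
These are minimal and exhaustive — every other superkey contains one of them.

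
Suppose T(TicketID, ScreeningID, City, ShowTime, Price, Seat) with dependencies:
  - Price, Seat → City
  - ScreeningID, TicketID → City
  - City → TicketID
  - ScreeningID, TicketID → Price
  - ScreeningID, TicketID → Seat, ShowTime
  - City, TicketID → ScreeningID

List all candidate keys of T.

{City}, {Price, Seat}, {ScreeningID, TicketID}

Closure of {City} is {City, Price, ScreeningID, Seat, ShowTime, TicketID}, the whole schema; {City} is a candidate key.
Closure of {Price, Seat} is {City, Price, ScreeningID, Seat, ShowTime, TicketID}, the whole schema; {Price, Seat} is a candidate key.
Closure of {ScreeningID, TicketID} is {City, Price, ScreeningID, Seat, ShowTime, TicketID}, the whole schema; {ScreeningID, TicketID} is a candidate key.
No proper subset of any of these is a key, and no other minimal superkey exists.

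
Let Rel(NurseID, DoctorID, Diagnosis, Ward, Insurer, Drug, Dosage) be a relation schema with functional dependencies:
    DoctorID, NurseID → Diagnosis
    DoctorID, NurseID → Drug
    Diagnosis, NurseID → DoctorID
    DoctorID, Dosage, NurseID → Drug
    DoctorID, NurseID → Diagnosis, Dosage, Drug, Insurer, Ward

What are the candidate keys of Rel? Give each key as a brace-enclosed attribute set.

{Diagnosis, NurseID}, {DoctorID, NurseID}

Attributes never on any right-hand side: {NurseID} — every candidate key must contain it.
Closure of {Diagnosis, NurseID} is {Diagnosis, DoctorID, Dosage, Drug, Insurer, NurseID, Ward}, the whole schema; {Diagnosis, NurseID} is a candidate key.
Closure of {DoctorID, NurseID} is {Diagnosis, DoctorID, Dosage, Drug, Insurer, NurseID, Ward}, the whole schema; {DoctorID, NurseID} is a candidate key.
No proper subset of any of these is a key, and no other minimal superkey exists.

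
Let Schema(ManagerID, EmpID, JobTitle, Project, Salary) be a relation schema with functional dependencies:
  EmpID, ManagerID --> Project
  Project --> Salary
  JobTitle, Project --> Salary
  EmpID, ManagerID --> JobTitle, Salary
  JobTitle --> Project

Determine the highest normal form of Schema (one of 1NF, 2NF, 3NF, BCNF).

2NF

Candidate key: {EmpID, ManagerID}. Prime attributes: {EmpID, ManagerID}.
Project --> Salary: {Project}⁺ = {Project, Salary}, which is not all of the attributes, so the left side is not a superkey — BCNF is violated.
Because {Salary} is non-prime and the left side of Project --> Salary is not a superkey, the relation is not in 3NF.
No non-prime attribute depends on a proper subset of any candidate key, so 2NF holds.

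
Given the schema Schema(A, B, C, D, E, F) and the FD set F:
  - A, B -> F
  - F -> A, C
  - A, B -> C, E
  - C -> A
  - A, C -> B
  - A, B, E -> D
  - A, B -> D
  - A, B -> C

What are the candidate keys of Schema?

{C}⁺ = {A, B, C, D, E, F} — all of the relation — so {C} is a candidate key.
{F}⁺ = {A, B, C, D, E, F} — all of the relation — so {F} is a candidate key.
{A, B}⁺ = {A, B, C, D, E, F} — all of the relation — so {A, B} is a candidate key.
These are minimal and exhaustive — every other superkey contains one of them.

{A, B}, {C}, {F}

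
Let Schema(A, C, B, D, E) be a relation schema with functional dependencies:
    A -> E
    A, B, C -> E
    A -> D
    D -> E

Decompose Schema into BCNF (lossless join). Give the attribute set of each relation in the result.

Candidate key of the original relation: {A, B, C}.
Within {A, B, C, D, E}: {A}⁺ ∩ {A, B, C, D, E} = {A, D, E}, not the whole set, so A -> D, E violates BCNF; decompose into {A, D, E} and {A, B, C}.
Within {A, D, E}: {D}⁺ ∩ {A, D, E} = {D, E}, not the whole set, so D -> E violates BCNF; decompose into {D, E} and {A, D}.
{D, E} has no BCNF violation.
{A, D} has no BCNF violation.
{A, B, C} has no BCNF violation.

{A, B, C}; {A, D}; {D, E}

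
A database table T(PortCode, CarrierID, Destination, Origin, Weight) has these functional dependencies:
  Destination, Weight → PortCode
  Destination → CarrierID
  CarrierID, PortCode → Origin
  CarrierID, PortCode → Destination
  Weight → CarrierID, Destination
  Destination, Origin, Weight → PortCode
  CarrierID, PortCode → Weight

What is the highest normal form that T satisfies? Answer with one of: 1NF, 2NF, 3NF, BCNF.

Candidate keys: {CarrierID, PortCode}, {Destination, PortCode}, {Weight}. Prime attributes: {CarrierID, Destination, PortCode, Weight}.
Destination → CarrierID: {Destination}⁺ = {CarrierID, Destination}, which is not all of the attributes, so the left side is not a superkey — BCNF is violated.
Since {CarrierID} ⊆ prime attributes and every other non-superkey FD also has a prime right side, the schema is in 3NF.

3NF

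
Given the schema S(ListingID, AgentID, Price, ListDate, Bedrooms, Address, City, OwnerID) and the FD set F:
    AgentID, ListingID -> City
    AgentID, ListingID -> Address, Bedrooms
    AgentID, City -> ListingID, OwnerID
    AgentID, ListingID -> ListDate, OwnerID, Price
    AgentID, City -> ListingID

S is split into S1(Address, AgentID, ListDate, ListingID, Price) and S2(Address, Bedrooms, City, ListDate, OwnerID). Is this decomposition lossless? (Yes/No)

No

S1 ∩ S2 = {Address, ListDate}; its closure under F is {Address, ListDate}.
S1 ⊄ {Address, ListDate} and S2 ⊄ {Address, ListDate}, so the split is lossy.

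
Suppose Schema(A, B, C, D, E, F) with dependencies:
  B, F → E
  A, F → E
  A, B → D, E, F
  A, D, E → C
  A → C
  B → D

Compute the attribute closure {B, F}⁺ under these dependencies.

{B, D, E, F}

Start with {B, F}.
B, F → E applies; add {E} → now {B, E, F}.
B → D applies; add {D} → now {B, D, E, F}.
No further FD applies.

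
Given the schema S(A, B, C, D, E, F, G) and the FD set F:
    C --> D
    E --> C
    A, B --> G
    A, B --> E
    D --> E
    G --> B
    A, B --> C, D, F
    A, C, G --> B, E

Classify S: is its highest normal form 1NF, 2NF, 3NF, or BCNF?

Candidate keys: {A, B}, {A, G}. Prime attributes: {A, B, G}.
For C --> D we have {C}⁺ = {C, D, E}; {C} is not a superkey, so BCNF fails.
Because {D} is non-prime and the left side of C --> D is not a superkey, the relation is not in 3NF.
No non-prime attribute depends on a proper subset of any candidate key, so 2NF holds.

2NF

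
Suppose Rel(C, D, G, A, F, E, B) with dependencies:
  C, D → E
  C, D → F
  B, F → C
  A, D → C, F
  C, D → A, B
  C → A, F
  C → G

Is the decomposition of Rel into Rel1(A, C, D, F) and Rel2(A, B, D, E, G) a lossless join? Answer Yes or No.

The shared attributes are {A, D} and {A, D}⁺ = {A, B, C, D, E, F, G}.
Since Rel1 ⊆ {A, B, C, D, E, F, G}, the intersection is a superkey of Rel1; the decomposition is lossless.

Yes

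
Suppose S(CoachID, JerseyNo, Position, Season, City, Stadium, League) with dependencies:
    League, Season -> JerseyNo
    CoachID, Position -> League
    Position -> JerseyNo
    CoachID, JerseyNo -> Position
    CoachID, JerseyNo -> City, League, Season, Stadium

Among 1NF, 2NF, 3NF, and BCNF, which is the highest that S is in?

3NF

Candidate keys: {CoachID, JerseyNo}, {CoachID, League, Season}, {CoachID, Position}. Prime attributes: {CoachID, JerseyNo, League, Position, Season}.
For League, Season -> JerseyNo we have {League, Season}⁺ = {JerseyNo, League, Season}; {League, Season} is not a superkey, so BCNF fails.
Since {JerseyNo} ⊆ prime attributes and every other non-superkey FD also has a prime right side, the schema is in 3NF.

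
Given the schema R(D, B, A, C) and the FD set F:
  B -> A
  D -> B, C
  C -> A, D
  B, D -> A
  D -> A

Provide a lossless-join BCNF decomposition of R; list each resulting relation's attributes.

{A, B}; {B, C, D}

Candidate keys of the original relation: {C}, {D}.
In {A, B, C, D}, {B} is not a superkey ({B}⁺ restricted to this set is {A, B}), so split on B -> A into {A, B} and {B, C, D}.
{A, B}: every determinant is a superkey — BCNF.
{B, C, D}: every determinant is a superkey — BCNF.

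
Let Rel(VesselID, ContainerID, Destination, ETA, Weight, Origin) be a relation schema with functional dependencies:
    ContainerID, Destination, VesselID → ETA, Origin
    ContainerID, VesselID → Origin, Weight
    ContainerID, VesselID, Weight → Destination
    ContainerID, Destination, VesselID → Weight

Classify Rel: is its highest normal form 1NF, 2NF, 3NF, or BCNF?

BCNF

Candidate key: {ContainerID, VesselID}. Prime attributes: {ContainerID, VesselID}.
The left-hand side of every FD is a superkey, so BCNF is satisfied.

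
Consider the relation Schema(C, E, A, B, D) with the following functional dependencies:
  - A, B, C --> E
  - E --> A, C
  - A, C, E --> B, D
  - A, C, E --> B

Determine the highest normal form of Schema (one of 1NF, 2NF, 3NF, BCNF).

Candidate keys: {A, B, C}, {E}. Prime attributes: {A, B, C, E}.
Each dependency's left side is a superkey — BCNF holds.

BCNF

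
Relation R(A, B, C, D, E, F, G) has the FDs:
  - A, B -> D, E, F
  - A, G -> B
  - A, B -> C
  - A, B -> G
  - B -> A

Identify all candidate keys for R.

{A, G}, {B}

Closure of {B} is {A, B, C, D, E, F, G}, the whole schema; {B} is a candidate key.
Closure of {A, G} is {A, B, C, D, E, F, G}, the whole schema; {A, G} is a candidate key.
No proper subset of any of these is a key, and no other minimal superkey exists.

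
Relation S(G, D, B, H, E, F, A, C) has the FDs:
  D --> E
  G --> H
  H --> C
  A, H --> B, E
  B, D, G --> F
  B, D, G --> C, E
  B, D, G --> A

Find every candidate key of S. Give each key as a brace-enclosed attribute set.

No FD produces {D, G}, so they must be in every candidate key.
{A, D, G}⁺ = {A, B, C, D, E, F, G, H} — all of the relation — so {A, D, G} is a candidate key.
{B, D, G}⁺ = {A, B, C, D, E, F, G, H} — all of the relation — so {B, D, G} is a candidate key.
No proper subset of any of these is a key, and no other minimal superkey exists.

{A, D, G}, {B, D, G}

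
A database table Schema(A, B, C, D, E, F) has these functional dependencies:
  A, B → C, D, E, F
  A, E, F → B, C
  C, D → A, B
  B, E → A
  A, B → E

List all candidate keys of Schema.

{A, B}, {A, E, F}, {B, E}, {C, D}

{A, B}⁺ = {A, B, C, D, E, F} — all of the relation — so {A, B} is a candidate key.
{B, E}⁺ = {A, B, C, D, E, F} — all of the relation — so {B, E} is a candidate key.
{C, D}⁺ = {A, B, C, D, E, F} — all of the relation — so {C, D} is a candidate key.
{A, E, F}⁺ = {A, B, C, D, E, F} — all of the relation — so {A, E, F} is a candidate key.
Any other superkey properly contains one of these, so there are no further candidate keys.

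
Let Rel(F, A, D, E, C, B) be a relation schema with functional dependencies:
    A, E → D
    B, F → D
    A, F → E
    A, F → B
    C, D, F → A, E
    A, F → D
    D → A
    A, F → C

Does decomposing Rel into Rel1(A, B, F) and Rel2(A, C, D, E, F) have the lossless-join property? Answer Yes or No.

Common attributes: {A, F}; their closure is {A, B, C, D, E, F}.
This includes all of Rel1, so the common attributes are a superkey of Rel1 — the join is lossless.

Yes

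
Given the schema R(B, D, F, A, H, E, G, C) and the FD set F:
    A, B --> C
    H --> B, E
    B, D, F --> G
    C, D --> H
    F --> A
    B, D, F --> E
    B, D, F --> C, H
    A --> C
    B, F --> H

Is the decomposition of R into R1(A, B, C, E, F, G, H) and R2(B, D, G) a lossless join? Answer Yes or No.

No

Common attributes: {B, G}; their closure is {B, G}.
Neither R1 nor R2 is contained in that closure, so the decomposition is lossy.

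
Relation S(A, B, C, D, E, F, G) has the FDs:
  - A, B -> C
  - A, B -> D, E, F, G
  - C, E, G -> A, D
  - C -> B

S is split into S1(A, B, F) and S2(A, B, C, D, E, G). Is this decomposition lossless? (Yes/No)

The shared attributes are {A, B} and {A, B}⁺ = {A, B, C, D, E, F, G}.
Since S1 ⊆ {A, B, C, D, E, F, G}, the intersection is a superkey of S1; the decomposition is lossless.

Yes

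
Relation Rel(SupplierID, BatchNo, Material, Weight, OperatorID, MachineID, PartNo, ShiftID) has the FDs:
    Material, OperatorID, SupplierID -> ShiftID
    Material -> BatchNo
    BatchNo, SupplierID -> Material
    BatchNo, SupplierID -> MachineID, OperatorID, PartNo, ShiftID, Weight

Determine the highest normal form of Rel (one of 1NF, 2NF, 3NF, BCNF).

3NF

Candidate keys: {BatchNo, SupplierID}, {Material, SupplierID}. Prime attributes: {BatchNo, Material, SupplierID}.
Material -> BatchNo: {Material}⁺ = {BatchNo, Material}, which is not all of the attributes, so the left side is not a superkey — BCNF is violated.
Since {BatchNo} ⊆ prime attributes and every other non-superkey FD also has a prime right side, the schema is in 3NF.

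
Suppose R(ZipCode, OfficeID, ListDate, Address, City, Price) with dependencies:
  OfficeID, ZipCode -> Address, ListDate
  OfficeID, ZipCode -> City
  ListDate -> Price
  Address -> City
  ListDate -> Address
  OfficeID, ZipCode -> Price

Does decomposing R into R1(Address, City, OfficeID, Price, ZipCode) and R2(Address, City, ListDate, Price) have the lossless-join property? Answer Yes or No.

No

The shared attributes are {Address, City, Price} and {Address, City, Price}⁺ = {Address, City, Price}.
Neither R1 nor R2 is contained in that closure, so the decomposition is lossy.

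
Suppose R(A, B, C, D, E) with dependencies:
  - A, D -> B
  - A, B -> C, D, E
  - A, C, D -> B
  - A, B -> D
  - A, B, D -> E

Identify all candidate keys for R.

Attributes never on any right-hand side: {A} — every candidate key must contain it.
{A, B}⁺ = {A, B, C, D, E}, which is every attribute, so {A, B} is a candidate key.
{A, D}⁺ = {A, B, C, D, E}, which is every attribute, so {A, D} is a candidate key.
Any other superkey properly contains one of these, so there are no further candidate keys.

{A, B}, {A, D}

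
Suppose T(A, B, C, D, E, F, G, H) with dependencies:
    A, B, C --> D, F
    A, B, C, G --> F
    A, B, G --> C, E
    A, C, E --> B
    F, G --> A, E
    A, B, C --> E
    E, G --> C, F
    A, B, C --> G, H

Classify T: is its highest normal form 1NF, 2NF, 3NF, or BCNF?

BCNF

Candidate keys: {A, B, C}, {A, B, G}, {A, C, E}, {E, G}, {F, G}. Prime attributes: {A, B, C, E, F, G}.
The left-hand side of every FD is a superkey, so BCNF is satisfied.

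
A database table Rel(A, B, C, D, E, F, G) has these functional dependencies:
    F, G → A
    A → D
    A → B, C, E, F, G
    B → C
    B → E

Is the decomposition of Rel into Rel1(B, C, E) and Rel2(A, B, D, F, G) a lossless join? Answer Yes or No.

Common attributes: {B}; their closure is {B, C, E}.
Since Rel1 ⊆ {B, C, E}, the intersection is a superkey of Rel1; the decomposition is lossless.

Yes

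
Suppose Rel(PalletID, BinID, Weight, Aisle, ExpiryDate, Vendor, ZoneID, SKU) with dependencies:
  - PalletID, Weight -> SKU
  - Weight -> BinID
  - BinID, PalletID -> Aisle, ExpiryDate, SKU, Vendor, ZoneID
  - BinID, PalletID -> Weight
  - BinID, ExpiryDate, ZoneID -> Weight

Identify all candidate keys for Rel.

{BinID, PalletID}, {PalletID, Weight}

Attributes never on any right-hand side: {PalletID} — every candidate key must contain it.
{BinID, PalletID} is a candidate key since {BinID, PalletID}⁺ = {Aisle, BinID, ExpiryDate, PalletID, SKU, Vendor, Weight, ZoneID} covers every attribute.
{PalletID, Weight} is a candidate key since {PalletID, Weight}⁺ = {Aisle, BinID, ExpiryDate, PalletID, SKU, Vendor, Weight, ZoneID} covers every attribute.
No proper subset of any of these is a key, and no other minimal superkey exists.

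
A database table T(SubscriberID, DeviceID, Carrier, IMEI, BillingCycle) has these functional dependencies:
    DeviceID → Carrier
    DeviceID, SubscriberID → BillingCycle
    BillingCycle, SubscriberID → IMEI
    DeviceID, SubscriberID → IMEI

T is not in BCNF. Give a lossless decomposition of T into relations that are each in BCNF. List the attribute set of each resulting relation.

{BillingCycle, DeviceID, SubscriberID}; {BillingCycle, IMEI, SubscriberID}; {Carrier, DeviceID}

Candidate key of the original relation: {DeviceID, SubscriberID}.
In {BillingCycle, Carrier, DeviceID, IMEI, SubscriberID}, {DeviceID} is not a superkey ({DeviceID}⁺ restricted to this set is {Carrier, DeviceID}), so split on DeviceID → Carrier into {Carrier, DeviceID} and {BillingCycle, DeviceID, IMEI, SubscriberID}.
{Carrier, DeviceID} is in BCNF.
In {BillingCycle, DeviceID, IMEI, SubscriberID}, {BillingCycle, SubscriberID} is not a superkey ({BillingCycle, SubscriberID}⁺ restricted to this set is {BillingCycle, IMEI, SubscriberID}), so split on BillingCycle, SubscriberID → IMEI into {BillingCycle, IMEI, SubscriberID} and {BillingCycle, DeviceID, SubscriberID}.
{BillingCycle, IMEI, SubscriberID} is in BCNF.
{BillingCycle, DeviceID, SubscriberID} is in BCNF.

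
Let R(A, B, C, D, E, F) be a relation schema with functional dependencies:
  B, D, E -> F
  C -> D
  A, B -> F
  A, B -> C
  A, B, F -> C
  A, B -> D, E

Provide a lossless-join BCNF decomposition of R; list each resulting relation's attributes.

Candidate key of the original relation: {A, B}.
{A, B, C, D, E, F}: {B, D, E} determines {B, D, E, F} here but is not a superkey — split on B, D, E -> F, giving {B, D, E, F} and {A, B, C, D, E}.
{B, D, E, F} is in BCNF.
{A, B, C, D, E}: {C} determines {C, D} here but is not a superkey — split on C -> D, giving {C, D} and {A, B, C, E}.
{C, D} is in BCNF.
{A, B, C, E} is in BCNF.

{A, B, C, E}; {B, D, E, F}; {C, D}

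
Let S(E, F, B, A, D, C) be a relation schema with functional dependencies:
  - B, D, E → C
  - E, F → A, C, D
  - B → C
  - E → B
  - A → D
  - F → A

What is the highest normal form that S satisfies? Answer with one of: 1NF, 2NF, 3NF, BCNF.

1NF

Candidate key: {E, F}. Prime attributes: {E, F}.
B, D, E → C: {B, D, E}⁺ = {B, C, D, E}, which is not all of the attributes, so the left side is not a superkey — BCNF is violated.
B, D, E → C determines the non-prime attribute {C} from a non-superkey — 3NF is violated.
The proper key subset {E} of {E, F} determines non-prime {B, C}, so the relation is not even in 2NF.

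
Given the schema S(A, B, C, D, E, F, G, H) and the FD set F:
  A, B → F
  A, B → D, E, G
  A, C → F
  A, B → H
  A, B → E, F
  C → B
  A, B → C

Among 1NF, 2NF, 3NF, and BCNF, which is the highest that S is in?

3NF

Candidate keys: {A, B}, {A, C}. Prime attributes: {A, B, C}.
C → B breaks BCNF: {C}⁺ = {B, C}, so {C} is not a superkey.
Its right-hand attributes {B} are all prime, as are those of every other non-superkey FD — the relation is in 3NF.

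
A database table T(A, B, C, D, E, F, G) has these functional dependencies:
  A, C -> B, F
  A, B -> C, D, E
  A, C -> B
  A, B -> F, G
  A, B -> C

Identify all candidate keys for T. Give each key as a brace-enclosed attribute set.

{A, B}, {A, C}

No FD produces {A}, so it must be in every candidate key.
{A, B}⁺ = {A, B, C, D, E, F, G}, which is every attribute, so {A, B} is a candidate key.
{A, C}⁺ = {A, B, C, D, E, F, G}, which is every attribute, so {A, C} is a candidate key.
No proper subset of any of these is a key, and no other minimal superkey exists.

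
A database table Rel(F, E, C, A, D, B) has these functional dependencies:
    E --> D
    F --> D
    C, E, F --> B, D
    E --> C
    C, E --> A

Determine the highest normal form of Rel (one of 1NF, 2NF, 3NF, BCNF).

Candidate key: {E, F}. Prime attributes: {E, F}.
E --> D: {E}⁺ = {A, C, D, E}, which is not all of the attributes, so the left side is not a superkey — BCNF is violated.
E --> D has non-prime {D} on the right and a non-superkey on the left, so 3NF fails.
Since {E} ⊂ {E, F} and {E}⁺ ⊇ {A, C, D} with {A, C, D} non-prime, there is a partial dependency; 2NF fails.

1NF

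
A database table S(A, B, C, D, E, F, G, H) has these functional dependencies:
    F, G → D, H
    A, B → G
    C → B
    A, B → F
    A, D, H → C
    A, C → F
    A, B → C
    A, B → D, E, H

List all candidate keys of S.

{A, B}, {A, C}, {A, D, H}, {A, F, G}

No FD produces {A}, so it must be in every candidate key.
{A, B} is a candidate key since {A, B}⁺ = {A, B, C, D, E, F, G, H} covers every attribute.
{A, C} is a candidate key since {A, C}⁺ = {A, B, C, D, E, F, G, H} covers every attribute.
{A, D, H} is a candidate key since {A, D, H}⁺ = {A, B, C, D, E, F, G, H} covers every attribute.
{A, F, G} is a candidate key since {A, F, G}⁺ = {A, B, C, D, E, F, G, H} covers every attribute.
These are minimal and exhaustive — every other superkey contains one of them.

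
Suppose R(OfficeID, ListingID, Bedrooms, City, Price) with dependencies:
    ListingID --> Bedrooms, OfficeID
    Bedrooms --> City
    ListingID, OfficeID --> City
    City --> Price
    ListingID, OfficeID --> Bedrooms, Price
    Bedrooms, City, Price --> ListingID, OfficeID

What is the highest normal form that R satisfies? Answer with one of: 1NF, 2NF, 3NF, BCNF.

2NF

Candidate keys: {Bedrooms}, {ListingID}. Prime attributes: {Bedrooms, ListingID}.
For City --> Price we have {City}⁺ = {City, Price}; {City} is not a superkey, so BCNF fails.
City --> Price has non-prime {Price} on the right and a non-superkey on the left, so 3NF fails.
With only single-attribute keys there can be no partial dependency, so 2NF holds.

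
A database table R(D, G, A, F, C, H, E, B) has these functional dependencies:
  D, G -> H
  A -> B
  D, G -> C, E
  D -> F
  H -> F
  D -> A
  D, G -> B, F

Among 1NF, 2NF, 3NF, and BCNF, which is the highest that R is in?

Candidate key: {D, G}. Prime attributes: {D, G}.
A -> B: {A}⁺ = {A, B}, which is not all of the attributes, so the left side is not a superkey — BCNF is violated.
Because {B} is non-prime and the left side of A -> B is not a superkey, the relation is not in 3NF.
The proper key subset {D} of {D, G} determines non-prime {A, B, F}, so the relation is not even in 2NF.

1NF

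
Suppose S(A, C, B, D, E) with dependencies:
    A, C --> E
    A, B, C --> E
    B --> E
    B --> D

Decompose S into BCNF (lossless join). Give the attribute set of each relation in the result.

Candidate key of the original relation: {A, B, C}.
In {A, B, C, D, E}, {A, C} is not a superkey ({A, C}⁺ restricted to this set is {A, C, E}), so split on A, C --> E into {A, C, E} and {A, B, C, D}.
{A, C, E} is in BCNF.
In {A, B, C, D}, {B} is not a superkey ({B}⁺ restricted to this set is {B, D}), so split on B --> D into {B, D} and {A, B, C}.
{B, D} is in BCNF.
{A, B, C} is in BCNF.

{A, B, C}; {A, C, E}; {B, D}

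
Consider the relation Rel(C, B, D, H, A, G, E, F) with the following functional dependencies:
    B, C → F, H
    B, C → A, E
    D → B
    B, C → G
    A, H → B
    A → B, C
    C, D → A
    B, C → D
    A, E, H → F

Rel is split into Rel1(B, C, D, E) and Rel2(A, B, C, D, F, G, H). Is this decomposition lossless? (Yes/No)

Rel1 ∩ Rel2 = {B, C, D}; its closure under F is {A, B, C, D, E, F, G, H}.
Since Rel1 ⊆ {A, B, C, D, E, F, G, H}, the intersection is a superkey of Rel1; the decomposition is lossless.

Yes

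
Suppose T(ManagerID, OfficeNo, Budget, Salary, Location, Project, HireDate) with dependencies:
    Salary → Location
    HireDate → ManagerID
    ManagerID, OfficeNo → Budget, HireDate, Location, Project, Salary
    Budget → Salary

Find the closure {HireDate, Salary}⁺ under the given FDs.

Start with {HireDate, Salary}.
Salary → Location applies; add {Location} → now {HireDate, Location, Salary}.
HireDate → ManagerID applies; add {ManagerID} → now {HireDate, Location, ManagerID, Salary}.
No further FD applies.

{HireDate, Location, ManagerID, Salary}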